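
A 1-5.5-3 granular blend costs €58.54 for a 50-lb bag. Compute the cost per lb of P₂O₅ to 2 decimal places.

P₂O₅ in bag = 50 × 5.5% = 2.75 lb.
Cost per lb P₂O₅ = €58.54 / 2.75 = €21.2873.

€21.29 per lb P₂O₅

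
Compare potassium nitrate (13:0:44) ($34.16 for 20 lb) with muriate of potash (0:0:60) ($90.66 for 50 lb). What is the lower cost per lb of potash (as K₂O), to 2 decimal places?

$3.02 per lb K₂O (muriate of potash)

potassium nitrate: K₂O per bag = 20 × 44% = 8.8 lb; cost = 34.16 / 8.8 = $3.8818/lb K₂O.
muriate of potash: K₂O per bag = 50 × 60% = 30 lb; cost = 90.66 / 30 = $3.0220/lb K₂O.
muriate of potash is cheaper.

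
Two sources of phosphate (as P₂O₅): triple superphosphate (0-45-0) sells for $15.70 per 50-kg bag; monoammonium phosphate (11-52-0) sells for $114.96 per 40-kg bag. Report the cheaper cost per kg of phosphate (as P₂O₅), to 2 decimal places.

$0.70 per kg P₂O₅ (triple superphosphate)

triple superphosphate: P₂O₅ per bag = 50 × 45% = 22.5 kg; cost = 15.70 / 22.5 = $0.6978/kg P₂O₅.
monoammonium phosphate: P₂O₅ per bag = 40 × 52% = 20.8 kg; cost = 114.96 / 20.8 = $5.5269/kg P₂O₅.
triple superphosphate is cheaper.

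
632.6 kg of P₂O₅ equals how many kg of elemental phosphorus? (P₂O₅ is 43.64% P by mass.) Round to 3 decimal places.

276.067 kg P

P = 632.6 × 0.4364 = 276.0666 kg.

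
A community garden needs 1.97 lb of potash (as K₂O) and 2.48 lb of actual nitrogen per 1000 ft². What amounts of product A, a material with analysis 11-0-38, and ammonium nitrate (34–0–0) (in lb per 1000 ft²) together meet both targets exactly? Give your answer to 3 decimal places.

Per-1000 ft² balance (a = product A, b = ammonium nitrate):
K₂O: 0.38·a + 0·b = 1.97
N: 0.11·a + 0.34·b = 2.48
Eliminate b: (row1) − 0/0.34·(row2) → 0.38·a = 1.97, so a = 5.18421.
Then b = (2.48 − 0.11·5.18421) / 0.34 = 5.61687.

5.184 lb product A, 5.617 lb ammonium nitrate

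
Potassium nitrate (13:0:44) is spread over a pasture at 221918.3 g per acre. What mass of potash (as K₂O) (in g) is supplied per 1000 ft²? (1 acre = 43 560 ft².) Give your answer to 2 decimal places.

K₂O per acre = 221918.3 × 44% = 97644.1 g.
Convert to per 1000 ft²: 97644.1 × 0.0229568 = 2241.599 g.

2241.60 g K₂O per thousand sq ft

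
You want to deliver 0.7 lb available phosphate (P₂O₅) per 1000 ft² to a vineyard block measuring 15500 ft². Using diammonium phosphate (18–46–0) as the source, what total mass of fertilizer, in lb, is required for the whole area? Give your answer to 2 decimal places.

Product per 1000 ft² = 0.7 / 46% = 1.52174 lb.
Total product = 1.52174 × 15500 / 1000 = 23.587 lb.

23.59 lb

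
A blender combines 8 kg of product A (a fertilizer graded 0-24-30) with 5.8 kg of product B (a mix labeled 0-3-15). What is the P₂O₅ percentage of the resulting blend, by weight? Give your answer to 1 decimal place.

15.2% P₂O₅

Total mass = 8 + 5.8 = 13.8 kg.
P₂O₅ mass = 24%×8 + 3%×5.8 = 2.094 kg.
% P₂O₅ = 2.094 / 13.8 = 15.1739%.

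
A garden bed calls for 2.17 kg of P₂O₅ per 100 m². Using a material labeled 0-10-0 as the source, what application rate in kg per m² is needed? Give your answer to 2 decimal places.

Product per 100 m² = 2.17 / 10% = 21.7 kg.
Convert to per m²: 21.7 × 0.01 = 0.217 kg.

0.22 kg of product per sq m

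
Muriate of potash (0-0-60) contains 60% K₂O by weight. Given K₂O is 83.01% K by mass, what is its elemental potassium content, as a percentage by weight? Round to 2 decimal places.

%K = 60 × 0.8301 = 49.806%.

49.81% K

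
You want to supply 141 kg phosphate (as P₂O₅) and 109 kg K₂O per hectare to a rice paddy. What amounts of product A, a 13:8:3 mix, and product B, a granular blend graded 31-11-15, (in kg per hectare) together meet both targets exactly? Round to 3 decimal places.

1052.874 kg product A, 516.092 kg product B

Let a = kg of product A, b = kg of product B (per hectare).
P₂O₅: 0.08·a + 0.11·b = 141
K₂O: 0.03·a + 0.15·b = 109
Eliminate a: (row1) − 0.08/0.03·(row2) → -0.29·b = -149.667, so b = 516.09195.
Back-substitute: a = (141 − 0.11·516.09195) / 0.08 = 1052.8736.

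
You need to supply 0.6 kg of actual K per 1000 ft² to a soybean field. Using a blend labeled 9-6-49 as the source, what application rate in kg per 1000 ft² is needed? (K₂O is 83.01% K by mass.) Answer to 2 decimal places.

As K₂O: 0.6 / 0.8301 = 0.722804 kg per 1000 ft².
Product per 1000 ft² = 0.722804 / 49% = 1.47511 kg.

1.48 kg of product per thousand sq ft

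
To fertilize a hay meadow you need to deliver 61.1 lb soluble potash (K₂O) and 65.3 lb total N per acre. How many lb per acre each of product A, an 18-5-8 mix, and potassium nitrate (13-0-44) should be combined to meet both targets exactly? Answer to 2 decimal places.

Let a = lb of product A, b = lb of potassium nitrate (per acre).
K₂O: 0.08·a + 0.44·b = 61.1
N: 0.18·a + 0.13·b = 65.3
From row1: a = (61.1 − 0.44·b) / 0.08.
Into row2: 0.18·(61.1 − 0.44·b)/0.08 + 0.13·b = 65.3 → b = 83.9244, a = 302.166.

302.17 lb product A, 83.92 lb potassium nitrate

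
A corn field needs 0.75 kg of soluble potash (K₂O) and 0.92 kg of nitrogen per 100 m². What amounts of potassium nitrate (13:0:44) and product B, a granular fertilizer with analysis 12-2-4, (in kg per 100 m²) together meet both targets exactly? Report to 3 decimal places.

Per-100 m² balance (a = potassium nitrate, b = product B):
K₂O: 0.44·a + 0.04·b = 0.75
N: 0.13·a + 0.12·b = 0.92
Solving simultaneously: a = 1.11765, b = 6.45588.

1.118 kg potassium nitrate, 6.456 kg product B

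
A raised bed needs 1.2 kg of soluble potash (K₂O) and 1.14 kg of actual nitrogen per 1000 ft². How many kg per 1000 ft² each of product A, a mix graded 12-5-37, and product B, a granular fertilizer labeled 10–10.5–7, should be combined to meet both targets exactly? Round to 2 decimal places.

1.41 kg product A, 9.71 kg product B

Let a = kg of product A, b = kg of product B (per 1000 ft²).
K₂O: 0.37·a + 0.07·b = 1.2
N: 0.12·a + 0.1·b = 1.14
Solving simultaneously: a = 1.40559, b = 9.71329.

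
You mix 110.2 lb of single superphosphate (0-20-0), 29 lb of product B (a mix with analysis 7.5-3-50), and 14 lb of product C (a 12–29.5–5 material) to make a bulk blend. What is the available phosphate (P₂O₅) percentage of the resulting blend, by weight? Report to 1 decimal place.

17.7% P₂O₅

Total mass = 110.2 + 29 + 14 = 153.2 lb.
P₂O₅ mass = 20%×110.2 + 3%×29 + 29.5%×14 = 27.04 lb.
% P₂O₅ = 27.04 / 153.2 = 17.6501%.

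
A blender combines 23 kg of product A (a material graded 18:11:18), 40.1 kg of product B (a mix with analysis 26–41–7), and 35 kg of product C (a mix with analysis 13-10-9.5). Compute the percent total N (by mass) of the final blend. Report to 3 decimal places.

19.486% N

Total mass = 23 + 40.1 + 35 = 98.1 kg.
N mass = 18%×23 + 26%×40.1 + 13%×35 = 19.116 kg.
% N = 19.116 / 98.1 = 19.4862%.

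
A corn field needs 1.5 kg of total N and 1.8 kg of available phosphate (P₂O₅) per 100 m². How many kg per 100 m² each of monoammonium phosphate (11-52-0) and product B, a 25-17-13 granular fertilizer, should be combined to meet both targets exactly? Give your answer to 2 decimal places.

1.75 kg monoammonium phosphate, 5.23 kg product B

Let a = kg of monoammonium phosphate, b = kg of product B (per 100 m²).
N: 0.11·a + 0.25·b = 1.5
P₂O₅: 0.52·a + 0.17·b = 1.8
Eliminate b: (row1) − 0.25/0.17·(row2) → -0.654706·a = -1.14706, so a = 1.75202.
Then b = (1.8 − 0.52·1.75202) / 0.17 = 5.22911.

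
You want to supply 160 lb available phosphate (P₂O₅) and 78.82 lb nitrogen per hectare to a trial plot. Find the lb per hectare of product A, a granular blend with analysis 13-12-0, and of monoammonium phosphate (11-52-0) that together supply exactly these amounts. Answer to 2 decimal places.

429.90 lb product A, 208.49 lb monoammonium phosphate

Let a = lb of product A, b = lb of monoammonium phosphate (per hectare).
P₂O₅: 0.12·a + 0.52·b = 160
N: 0.13·a + 0.11·b = 78.82
Eliminate a: (row1) − 0.12/0.13·(row2) → 0.418462·b = 87.2431, so b = 208.485.
Back-substitute: a = (160 − 0.52·208.485) / 0.12 = 429.897.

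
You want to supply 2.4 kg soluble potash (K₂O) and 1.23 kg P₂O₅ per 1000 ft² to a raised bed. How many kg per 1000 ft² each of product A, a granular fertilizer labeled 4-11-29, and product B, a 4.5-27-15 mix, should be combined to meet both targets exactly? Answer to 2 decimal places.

7.50 kg product A, 1.50 kg product B

Per-1000 ft² balance (a = product A, b = product B):
K₂O: 0.29·a + 0.15·b = 2.4
P₂O₅: 0.11·a + 0.27·b = 1.23
Eliminate b: (row1) − 0.15/0.27·(row2) → 0.228889·a = 1.71667, so a = 7.5.
Then b = (1.23 − 0.11·7.5) / 0.27 = 1.5.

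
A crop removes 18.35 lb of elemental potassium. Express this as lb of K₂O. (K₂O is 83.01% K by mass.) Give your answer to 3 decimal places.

22.106 lb K₂O

K₂O = 18.35 / 0.8301 = 22.1058 lb.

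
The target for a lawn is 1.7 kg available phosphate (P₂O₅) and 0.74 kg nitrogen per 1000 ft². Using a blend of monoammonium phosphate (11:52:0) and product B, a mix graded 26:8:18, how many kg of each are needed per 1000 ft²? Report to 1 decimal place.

Per-1000 ft² balance (a = monoammonium phosphate, b = product B):
P₂O₅: 0.52·a + 0.08·b = 1.7
N: 0.11·a + 0.26·b = 0.74
Eliminate b: (row1) − 0.08/0.26·(row2) → 0.486154·a = 1.47231, so a = 3.02848.
Then b = (0.74 − 0.11·3.02848) / 0.26 = 1.56487.

3.0 kg monoammonium phosphate, 1.6 kg product B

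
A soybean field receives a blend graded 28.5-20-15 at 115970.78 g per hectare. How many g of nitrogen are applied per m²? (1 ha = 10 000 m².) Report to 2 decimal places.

3.31 g N per sq m

nitrogen per hectare = 115970.78 × 28.5% = 33051.7 g.
Convert to per m²: 33051.7 × 0.0001 = 3.30517 g.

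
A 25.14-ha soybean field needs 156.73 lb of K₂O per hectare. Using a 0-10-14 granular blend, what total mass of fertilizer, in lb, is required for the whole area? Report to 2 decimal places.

Product per hectare = 156.73 / 14% = 1119.5 lb.
Total product = 1119.5 × 25.14 = 28144.23 lb.

28144.23 lb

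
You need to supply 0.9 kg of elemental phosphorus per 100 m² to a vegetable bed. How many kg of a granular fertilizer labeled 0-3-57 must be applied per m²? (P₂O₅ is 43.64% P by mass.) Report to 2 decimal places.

As P₂O₅: 0.9 / 0.4364 = 2.06233 kg per 100 m².
Product per 100 m² = 2.06233 / 3% = 68.7443 kg.
Convert to per m²: 68.7443 × 0.01 = 0.687443 kg.

0.69 kg of product per sq m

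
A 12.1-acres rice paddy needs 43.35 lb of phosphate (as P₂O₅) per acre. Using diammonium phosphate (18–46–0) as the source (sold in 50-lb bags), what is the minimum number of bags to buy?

23 bags

Product per acre = 43.35 / 46% = 94.2391 lb.
Total product = 94.2391 × 12.1 = 1140.29 lb.
Bags = ⌈1140.29 / 50⌉ = 23.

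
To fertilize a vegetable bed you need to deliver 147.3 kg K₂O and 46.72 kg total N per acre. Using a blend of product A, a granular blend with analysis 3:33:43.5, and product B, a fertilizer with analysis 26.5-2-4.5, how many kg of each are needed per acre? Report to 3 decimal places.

324.179 kg product A, 139.602 kg product B

With a, b = kg per acre of product A and product B:
K₂O: 0.435·a + 0.045·b = 147.3
N: 0.03·a + 0.265·b = 46.72
Eliminate b: (row1) − 0.045/0.265·(row2) → 0.429906·a = 139.366, so a = 324.1791.
Then b = (46.72 − 0.03·324.1791) / 0.265 = 139.6024.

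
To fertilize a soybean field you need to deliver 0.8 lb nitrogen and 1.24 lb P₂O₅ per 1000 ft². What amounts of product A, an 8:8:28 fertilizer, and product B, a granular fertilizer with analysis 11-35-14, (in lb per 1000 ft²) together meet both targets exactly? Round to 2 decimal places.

Per-1000 ft² balance (a = product A, b = product B):
N: 0.08·a + 0.11·b = 0.8
P₂O₅: 0.08·a + 0.35·b = 1.24
Eliminate a: (row1) − 0.08/0.08·(row2) → -0.24·b = -0.44, so b = 1.83333.
Back-substitute: a = (0.8 − 0.11·1.83333) / 0.08 = 7.47917.

7.48 lb product A, 1.83 lb product B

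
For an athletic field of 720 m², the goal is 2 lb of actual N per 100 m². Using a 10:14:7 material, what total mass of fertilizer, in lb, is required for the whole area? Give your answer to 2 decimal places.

Product per 100 m² = 2 / 10% = 20 lb.
Total product = 20 × 720 / 100 = 144 lb.

144.00 lb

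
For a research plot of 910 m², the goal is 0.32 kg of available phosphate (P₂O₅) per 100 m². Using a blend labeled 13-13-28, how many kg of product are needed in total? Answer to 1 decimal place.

Product per 100 m² = 0.32 / 13% = 2.46154 kg.
Total product = 2.46154 × 910 / 100 = 22.4 kg.

22.4 kg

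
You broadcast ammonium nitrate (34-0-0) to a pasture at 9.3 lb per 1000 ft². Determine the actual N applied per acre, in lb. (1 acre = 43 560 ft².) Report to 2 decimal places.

nitrogen per 1000 ft² = 9.3 × 34% = 3.162 lb.
Convert to per acre: 3.162 × 43.56 = 137.737 lb.

137.74 lb N per acre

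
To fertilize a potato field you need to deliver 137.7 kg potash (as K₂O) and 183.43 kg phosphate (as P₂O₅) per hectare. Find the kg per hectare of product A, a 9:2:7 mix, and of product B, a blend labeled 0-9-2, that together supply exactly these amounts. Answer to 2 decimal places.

1478.71 kg product A, 1709.51 kg product B

Per-hectare balance (a = product A, b = product B):
K₂O: 0.07·a + 0.02·b = 137.7
P₂O₅: 0.02·a + 0.09·b = 183.43
Eliminate b: (row1) − 0.02/0.09·(row2) → 0.0655556·a = 96.9378, so a = 1478.712.
Then b = (183.43 − 0.02·1478.712) / 0.09 = 1709.508.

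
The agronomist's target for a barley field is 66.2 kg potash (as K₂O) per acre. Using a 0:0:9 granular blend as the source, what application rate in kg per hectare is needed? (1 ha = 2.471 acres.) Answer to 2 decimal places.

1817.56 kg of product per hectare

Product per acre = 66.2 / 9% = 735.556 kg.
Convert to per hectare: 735.556 × 2.471 = 1817.558 kg.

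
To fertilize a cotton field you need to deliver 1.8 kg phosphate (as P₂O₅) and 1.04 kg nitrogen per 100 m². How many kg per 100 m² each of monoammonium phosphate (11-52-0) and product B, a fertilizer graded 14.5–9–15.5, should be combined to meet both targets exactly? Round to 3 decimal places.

2.556 kg monoammonium phosphate, 5.234 kg product B

Per-100 m² balance (a = monoammonium phosphate, b = product B):
P₂O₅: 0.52·a + 0.09·b = 1.8
N: 0.11·a + 0.145·b = 1.04
Eliminate b: (row1) − 0.09/0.145·(row2) → 0.451724·a = 1.15448, so a = 2.55573.
Then b = (1.04 − 0.11·2.55573) / 0.145 = 5.23359.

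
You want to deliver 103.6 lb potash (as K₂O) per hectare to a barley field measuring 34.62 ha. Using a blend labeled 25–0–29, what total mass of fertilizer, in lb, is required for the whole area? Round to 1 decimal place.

12367.7 lb

Product per hectare = 103.6 / 29% = 357.241 lb.
Total product = 357.241 × 34.62 = 12367.697 lb.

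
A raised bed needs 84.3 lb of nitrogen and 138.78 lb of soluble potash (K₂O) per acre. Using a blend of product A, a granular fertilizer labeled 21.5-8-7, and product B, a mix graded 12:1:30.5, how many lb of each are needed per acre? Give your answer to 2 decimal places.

158.42 lb product A, 418.66 lb product B

Per-acre balance (a = product A, b = product B):
N: 0.215·a + 0.12·b = 84.3
K₂O: 0.07·a + 0.305·b = 138.78
Eliminate b: (row1) − 0.12/0.305·(row2) → 0.187459·a = 29.698, so a = 158.424.
Then b = (138.78 − 0.07·158.424) / 0.305 = 418.657.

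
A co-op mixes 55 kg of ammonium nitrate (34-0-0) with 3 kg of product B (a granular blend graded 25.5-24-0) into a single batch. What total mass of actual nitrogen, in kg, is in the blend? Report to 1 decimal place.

N mass = 34%×55 + 25.5%×3 = 19.465 kg.

19.5 kg N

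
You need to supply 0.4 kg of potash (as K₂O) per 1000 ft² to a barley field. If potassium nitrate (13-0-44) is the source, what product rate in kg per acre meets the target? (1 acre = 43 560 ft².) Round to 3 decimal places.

Product per 1000 ft² = 0.4 / 44% = 0.909091 kg.
Convert to per acre: 0.909091 × 43.56 = 39.6 kg.

39.600 kg of product per acre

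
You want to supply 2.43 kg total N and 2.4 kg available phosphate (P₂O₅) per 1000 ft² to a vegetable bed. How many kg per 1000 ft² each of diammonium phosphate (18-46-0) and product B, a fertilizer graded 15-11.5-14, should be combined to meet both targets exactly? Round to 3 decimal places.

1.668 kg diammonium phosphate, 14.199 kg product B

Per-1000 ft² balance (a = diammonium phosphate, b = product B):
N: 0.18·a + 0.15·b = 2.43
P₂O₅: 0.46·a + 0.115·b = 2.4
Solving simultaneously: a = 1.6677, b = 14.1988.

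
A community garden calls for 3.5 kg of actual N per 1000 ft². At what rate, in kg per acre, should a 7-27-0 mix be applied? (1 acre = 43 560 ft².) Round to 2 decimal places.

2178.00 kg of product per acre

Product per 1000 ft² = 3.5 / 7% = 50 kg.
Convert to per acre: 50 × 43.56 = 2178 kg.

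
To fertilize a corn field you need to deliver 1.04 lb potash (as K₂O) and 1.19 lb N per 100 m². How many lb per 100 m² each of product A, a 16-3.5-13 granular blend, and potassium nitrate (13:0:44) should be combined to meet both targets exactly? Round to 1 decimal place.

7.3 lb product A, 0.2 lb potassium nitrate

With a, b = lb per 100 m² of product A and potassium nitrate:
K₂O: 0.13·a + 0.44·b = 1.04
N: 0.16·a + 0.13·b = 1.19
Eliminate b: (row1) − 0.44/0.13·(row2) → -0.411538·a = -2.98769, so a = 7.25981.
Then b = (1.19 − 0.16·7.25981) / 0.13 = 0.218692.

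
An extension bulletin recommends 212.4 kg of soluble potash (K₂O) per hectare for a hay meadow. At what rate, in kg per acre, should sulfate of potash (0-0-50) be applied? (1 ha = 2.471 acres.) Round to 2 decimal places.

Product per hectare = 212.4 / 50% = 424.8 kg.
Convert to per acre: 424.8 × 0.404694 = 171.914 kg.

171.91 kg of product per acre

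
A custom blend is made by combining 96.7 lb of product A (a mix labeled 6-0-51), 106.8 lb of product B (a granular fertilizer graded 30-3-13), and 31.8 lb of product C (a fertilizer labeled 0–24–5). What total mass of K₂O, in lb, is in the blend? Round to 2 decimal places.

K₂O mass = 51%×96.7 + 13%×106.8 + 5%×31.8 = 64.791 lb.

64.79 lb K₂O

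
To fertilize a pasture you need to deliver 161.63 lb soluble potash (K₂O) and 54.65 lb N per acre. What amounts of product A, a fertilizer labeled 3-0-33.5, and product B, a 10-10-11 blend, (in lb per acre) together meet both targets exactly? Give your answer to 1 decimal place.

336.1 lb product A, 445.7 lb product B

With a, b = lb per acre of product A and product B:
K₂O: 0.335·a + 0.11·b = 161.63
N: 0.03·a + 0.1·b = 54.65
Solving simultaneously: a = 336.142, b = 445.657.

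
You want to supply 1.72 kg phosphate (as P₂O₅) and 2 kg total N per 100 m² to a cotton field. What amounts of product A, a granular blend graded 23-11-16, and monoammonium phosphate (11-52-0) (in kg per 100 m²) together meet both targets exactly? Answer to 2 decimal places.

With a, b = kg per 100 m² of product A and monoammonium phosphate:
P₂O₅: 0.11·a + 0.52·b = 1.72
N: 0.23·a + 0.11·b = 2
Eliminate b: (row1) − 0.52/0.11·(row2) → -0.977273·a = -7.73455, so a = 7.91442.
Then b = (2 − 0.23·7.91442) / 0.11 = 1.63349.

7.91 kg product A, 1.63 kg monoammonium phosphate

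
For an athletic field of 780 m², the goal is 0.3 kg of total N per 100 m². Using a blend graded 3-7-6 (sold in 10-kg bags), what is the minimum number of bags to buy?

8 bags

Product per 100 m² = 0.3 / 3% = 10 kg.
Total product = 10 × 780 / 100 = 78 kg.
Bags = ⌈78 / 10⌉ = 8.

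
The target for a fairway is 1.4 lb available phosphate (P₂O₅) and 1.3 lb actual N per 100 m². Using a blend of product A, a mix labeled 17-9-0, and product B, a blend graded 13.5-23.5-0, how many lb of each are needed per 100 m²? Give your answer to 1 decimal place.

4.2 lb product A, 4.4 lb product B

Let a = lb of product A, b = lb of product B (per 100 m²).
P₂O₅: 0.09·a + 0.235·b = 1.4
N: 0.17·a + 0.135·b = 1.3
Solving simultaneously: a = 4.19065, b = 4.35252.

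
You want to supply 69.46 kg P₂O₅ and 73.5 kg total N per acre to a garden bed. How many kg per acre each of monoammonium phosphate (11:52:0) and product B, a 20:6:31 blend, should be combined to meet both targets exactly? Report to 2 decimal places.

Per-acre balance (a = monoammonium phosphate, b = product B):
P₂O₅: 0.52·a + 0.06·b = 69.46
N: 0.11·a + 0.2·b = 73.5
Eliminate a: (row1) − 0.52/0.11·(row2) → -0.885455·b = -277.995, so b = 313.957.
Back-substitute: a = (69.46 − 0.06·313.957) / 0.52 = 97.3511.

97.35 kg monoammonium phosphate, 313.96 kg product B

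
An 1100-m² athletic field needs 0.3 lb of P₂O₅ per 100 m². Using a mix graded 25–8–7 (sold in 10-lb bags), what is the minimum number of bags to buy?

5 bags

Product per 100 m² = 0.3 / 8% = 3.75 lb.
Total product = 3.75 × 1100 / 100 = 41.25 lb.
Bags = ⌈41.25 / 10⌉ = 5.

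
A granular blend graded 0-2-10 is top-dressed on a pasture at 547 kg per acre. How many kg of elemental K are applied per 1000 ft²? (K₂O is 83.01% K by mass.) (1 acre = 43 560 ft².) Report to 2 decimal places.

1.04 kg K per thousand sq ft

K₂O per acre = 547 × 10% = 54.7 kg.
Elemental K = 54.7 × 0.8301 = 45.4065 kg per acre.
Convert to per 1000 ft²: 45.4065 × 0.0229568 = 1.04239 kg.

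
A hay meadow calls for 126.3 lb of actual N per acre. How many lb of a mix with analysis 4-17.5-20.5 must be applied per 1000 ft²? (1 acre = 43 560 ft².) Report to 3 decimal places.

Product per acre = 126.3 / 4% = 3157.5 lb.
Convert to per 1000 ft²: 3157.5 × 0.0229568 = 72.4862 lb.

72.486 lb of product per thousand sq ft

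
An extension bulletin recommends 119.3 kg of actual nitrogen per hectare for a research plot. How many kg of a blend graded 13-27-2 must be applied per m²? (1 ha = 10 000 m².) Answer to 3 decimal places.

0.092 kg of product per sq m

Product per hectare = 119.3 / 13% = 917.692 kg.
Convert to per m²: 917.692 × 0.0001 = 0.0917692 kg.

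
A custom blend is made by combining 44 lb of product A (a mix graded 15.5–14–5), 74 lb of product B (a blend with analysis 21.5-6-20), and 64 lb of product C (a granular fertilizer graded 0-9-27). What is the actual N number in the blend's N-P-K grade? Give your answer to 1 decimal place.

12.5% N

Total mass = 44 + 74 + 64 = 182 lb.
N mass = 15.5%×44 + 21.5%×74 + 0%×64 = 22.73 lb.
% N = 22.73 / 182 = 12.489%.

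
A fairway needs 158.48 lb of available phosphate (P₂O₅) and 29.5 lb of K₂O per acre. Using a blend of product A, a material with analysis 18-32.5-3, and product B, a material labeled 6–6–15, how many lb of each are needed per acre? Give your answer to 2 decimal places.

Per-acre balance (a = product A, b = product B):
P₂O₅: 0.325·a + 0.06·b = 158.48
K₂O: 0.03·a + 0.15·b = 29.5
Eliminate a: (row1) − 0.325/0.03·(row2) → -1.565·b = -161.103, so b = 102.941.
Back-substitute: a = (158.48 − 0.06·102.941) / 0.325 = 468.626.

468.63 lb product A, 102.94 lb product B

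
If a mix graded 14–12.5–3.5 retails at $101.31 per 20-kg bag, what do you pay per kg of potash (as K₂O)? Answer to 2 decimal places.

K₂O in bag = 20 × 3.5% = 0.7 kg.
Cost per kg K₂O = $101.31 / 0.7 = $144.7286.

$144.73 per kg K₂O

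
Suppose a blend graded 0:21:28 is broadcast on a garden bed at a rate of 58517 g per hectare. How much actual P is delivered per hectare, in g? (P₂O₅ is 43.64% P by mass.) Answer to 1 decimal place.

P₂O₅ per hectare = 58517 × 21% = 12288.6 g.
Elemental P = 12288.6 × 0.4364 = 5362.73 g per hectare.

5362.7 g P per hectare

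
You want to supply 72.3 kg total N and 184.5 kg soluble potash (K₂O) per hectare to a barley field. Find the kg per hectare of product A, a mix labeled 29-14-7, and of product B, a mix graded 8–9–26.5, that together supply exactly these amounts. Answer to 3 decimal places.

61.747 kg product A, 679.916 kg product B

Let a = kg of product A, b = kg of product B (per hectare).
N: 0.29·a + 0.08·b = 72.3
K₂O: 0.07·a + 0.265·b = 184.5
Solving simultaneously: a = 61.7474, b = 679.9158.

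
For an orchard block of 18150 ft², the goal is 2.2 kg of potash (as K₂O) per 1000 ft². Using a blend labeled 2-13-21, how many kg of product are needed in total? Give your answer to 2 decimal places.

190.14 kg

Product per 1000 ft² = 2.2 / 21% = 10.4762 kg.
Total product = 10.4762 × 18150 / 1000 = 190.143 kg.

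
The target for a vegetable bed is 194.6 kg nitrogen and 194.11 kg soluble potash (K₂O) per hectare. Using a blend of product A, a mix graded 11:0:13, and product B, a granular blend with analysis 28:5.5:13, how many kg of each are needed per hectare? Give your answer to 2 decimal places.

1314.61 kg product A, 178.55 kg product B

Per-hectare balance (a = product A, b = product B):
N: 0.11·a + 0.28·b = 194.6
K₂O: 0.13·a + 0.13·b = 194.11
Eliminate a: (row1) − 0.11/0.13·(row2) → 0.17·b = 30.3531, so b = 178.548.
Back-substitute: a = (194.6 − 0.28·178.548) / 0.11 = 1314.606.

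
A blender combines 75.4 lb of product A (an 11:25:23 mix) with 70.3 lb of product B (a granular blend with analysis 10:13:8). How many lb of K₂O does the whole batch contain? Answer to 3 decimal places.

K₂O mass = 23%×75.4 + 8%×70.3 = 22.966 lb.

22.966 lb K₂O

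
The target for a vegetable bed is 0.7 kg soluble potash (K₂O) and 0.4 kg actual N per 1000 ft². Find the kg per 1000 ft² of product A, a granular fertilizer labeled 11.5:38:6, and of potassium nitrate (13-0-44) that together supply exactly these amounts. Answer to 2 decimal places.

1.99 kg product A, 1.32 kg potassium nitrate

Let a = kg of product A, b = kg of potassium nitrate (per 1000 ft²).
K₂O: 0.06·a + 0.44·b = 0.7
N: 0.115·a + 0.13·b = 0.4
From row1: a = (0.7 − 0.44·b) / 0.06.
Into row2: 0.115·(0.7 − 0.44·b)/0.06 + 0.13·b = 0.4 → b = 1.32009, a = 1.98598.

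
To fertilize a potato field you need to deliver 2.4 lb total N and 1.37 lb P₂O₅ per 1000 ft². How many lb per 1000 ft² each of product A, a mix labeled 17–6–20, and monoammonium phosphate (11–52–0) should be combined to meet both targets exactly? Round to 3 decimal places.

Per-1000 ft² balance (a = product A, b = monoammonium phosphate):
N: 0.17·a + 0.11·b = 2.4
P₂O₅: 0.06·a + 0.52·b = 1.37
From row1: a = (2.4 − 0.11·b) / 0.17.
Into row2: 0.06·(2.4 − 0.11·b)/0.17 + 0.52·b = 1.37 → b = 1.0868, a = 13.4144.

13.414 lb product A, 1.087 lb monoammonium phosphate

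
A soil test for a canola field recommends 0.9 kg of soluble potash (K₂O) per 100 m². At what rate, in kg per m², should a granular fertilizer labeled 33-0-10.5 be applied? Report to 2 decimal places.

0.09 kg of product per sq m

Product per 100 m² = 0.9 / 10.5% = 8.57143 kg.
Convert to per m²: 8.57143 × 0.01 = 0.0857143 kg.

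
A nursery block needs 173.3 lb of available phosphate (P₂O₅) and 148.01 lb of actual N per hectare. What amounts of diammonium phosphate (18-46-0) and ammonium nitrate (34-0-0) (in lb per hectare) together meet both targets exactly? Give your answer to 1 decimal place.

Per-hectare balance (a = diammonium phosphate, b = ammonium nitrate):
P₂O₅: 0.46·a + 0·b = 173.3
N: 0.18·a + 0.34·b = 148.01
Eliminate a: (row1) − 0.46/0.18·(row2) → -0.868889·b = -204.948, so b = 235.873.
Back-substitute: a = (173.3 − 0·235.873) / 0.46 = 376.739.

376.7 lb diammonium phosphate, 235.9 lb ammonium nitrate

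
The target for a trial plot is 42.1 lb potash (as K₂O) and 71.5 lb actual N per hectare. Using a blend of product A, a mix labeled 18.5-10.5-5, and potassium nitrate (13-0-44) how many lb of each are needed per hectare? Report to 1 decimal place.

347.0 lb product A, 56.3 lb potassium nitrate

Let a = lb of product A, b = lb of potassium nitrate (per hectare).
K₂O: 0.05·a + 0.44·b = 42.1
N: 0.185·a + 0.13·b = 71.5
From row1: a = (42.1 − 0.44·b) / 0.05.
Into row2: 0.185·(42.1 − 0.44·b)/0.05 + 0.13·b = 71.5 → b = 56.255, a = 346.956.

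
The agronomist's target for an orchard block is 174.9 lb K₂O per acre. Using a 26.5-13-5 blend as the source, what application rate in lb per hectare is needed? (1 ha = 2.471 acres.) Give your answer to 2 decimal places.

8643.56 lb of product per hectare

Product per acre = 174.9 / 5% = 3498 lb.
Convert to per hectare: 3498 × 2.471 = 8643.558 lb.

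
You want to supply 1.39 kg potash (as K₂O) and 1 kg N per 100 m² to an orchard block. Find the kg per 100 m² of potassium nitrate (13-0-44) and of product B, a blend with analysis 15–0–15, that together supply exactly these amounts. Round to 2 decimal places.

1.26 kg potassium nitrate, 5.58 kg product B

With a, b = kg per 100 m² of potassium nitrate and product B:
K₂O: 0.44·a + 0.15·b = 1.39
N: 0.13·a + 0.15·b = 1
From row1: a = (1.39 − 0.15·b) / 0.44.
Into row2: 0.13·(1.39 − 0.15·b)/0.44 + 0.15·b = 1 → b = 5.57634, a = 1.25806.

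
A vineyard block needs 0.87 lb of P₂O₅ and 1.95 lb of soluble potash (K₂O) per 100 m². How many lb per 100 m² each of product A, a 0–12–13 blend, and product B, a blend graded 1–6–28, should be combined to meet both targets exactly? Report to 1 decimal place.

4.9 lb product A, 4.7 lb product B

Let a = lb of product A, b = lb of product B (per 100 m²).
P₂O₅: 0.12·a + 0.06·b = 0.87
K₂O: 0.13·a + 0.28·b = 1.95
Eliminate a: (row1) − 0.12/0.13·(row2) → -0.198462·b = -0.93, so b = 4.68605.
Back-substitute: a = (0.87 − 0.06·4.68605) / 0.12 = 4.90698.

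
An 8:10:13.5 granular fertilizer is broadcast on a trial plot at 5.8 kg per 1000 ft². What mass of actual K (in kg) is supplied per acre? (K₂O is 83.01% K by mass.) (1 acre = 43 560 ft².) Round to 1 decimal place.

28.3 kg K per acre

K₂O per 1000 ft² = 5.8 × 13.5% = 0.783 kg.
Elemental K = 0.783 × 0.8301 = 0.649968 kg per 1000 ft².
Convert to per acre: 0.649968 × 43.56 = 28.3126 kg.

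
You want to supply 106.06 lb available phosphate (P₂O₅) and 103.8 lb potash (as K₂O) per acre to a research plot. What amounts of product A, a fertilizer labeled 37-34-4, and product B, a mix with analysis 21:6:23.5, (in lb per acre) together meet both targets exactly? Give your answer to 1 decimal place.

Per-acre balance (a = product A, b = product B):
P₂O₅: 0.34·a + 0.06·b = 106.06
K₂O: 0.04·a + 0.235·b = 103.8
Solving simultaneously: a = 241.24, b = 400.64.

241.2 lb product A, 400.6 lb product B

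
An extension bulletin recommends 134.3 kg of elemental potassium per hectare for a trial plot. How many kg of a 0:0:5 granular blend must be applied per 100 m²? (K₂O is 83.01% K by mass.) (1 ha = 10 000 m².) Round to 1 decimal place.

As K₂O: 134.3 / 0.8301 = 161.788 kg per hectare.
Product per hectare = 161.788 / 5% = 3235.75 kg.
Convert to per 100 m²: 3235.75 × 0.01 = 32.3575 kg.

32.4 kg of product per hundred sq m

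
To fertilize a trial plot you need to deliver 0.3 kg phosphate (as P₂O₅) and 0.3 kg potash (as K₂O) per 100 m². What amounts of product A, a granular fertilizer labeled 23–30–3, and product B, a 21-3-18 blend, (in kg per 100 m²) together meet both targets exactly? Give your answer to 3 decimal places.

0.847 kg product A, 1.525 kg product B

With a, b = kg per 100 m² of product A and product B:
P₂O₅: 0.3·a + 0.03·b = 0.3
K₂O: 0.03·a + 0.18·b = 0.3
Solving simultaneously: a = 0.847458, b = 1.52542.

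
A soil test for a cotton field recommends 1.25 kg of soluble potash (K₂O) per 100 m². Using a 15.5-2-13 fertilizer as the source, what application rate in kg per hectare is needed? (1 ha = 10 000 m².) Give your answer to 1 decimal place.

Product per 100 m² = 1.25 / 13% = 9.61538 kg.
Convert to per hectare: 9.61538 × 100 = 961.538 kg.

961.5 kg of product per hectare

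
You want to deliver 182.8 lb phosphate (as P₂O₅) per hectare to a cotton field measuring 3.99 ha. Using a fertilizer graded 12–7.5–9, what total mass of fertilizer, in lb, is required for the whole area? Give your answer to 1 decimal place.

Product per hectare = 182.8 / 7.5% = 2437.33 lb.
Total product = 2437.33 × 3.99 = 9724.96 lb.

9725.0 lb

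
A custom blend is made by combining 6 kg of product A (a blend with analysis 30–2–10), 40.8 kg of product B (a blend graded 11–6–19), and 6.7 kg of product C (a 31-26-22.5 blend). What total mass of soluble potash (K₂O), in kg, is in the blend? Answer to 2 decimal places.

K₂O mass = 10%×6 + 19%×40.8 + 22.5%×6.7 = 9.8595 kg.

9.86 kg K₂O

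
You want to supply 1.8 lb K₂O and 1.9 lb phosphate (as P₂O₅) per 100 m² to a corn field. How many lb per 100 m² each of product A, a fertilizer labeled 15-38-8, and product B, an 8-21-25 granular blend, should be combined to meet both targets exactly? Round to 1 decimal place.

1.2 lb product A, 6.8 lb product B

Let a = lb of product A, b = lb of product B (per 100 m²).
K₂O: 0.08·a + 0.25·b = 1.8
P₂O₅: 0.38·a + 0.21·b = 1.9
From row1: a = (1.8 − 0.25·b) / 0.08.
Into row2: 0.38·(1.8 − 0.25·b)/0.08 + 0.21·b = 1.9 → b = 6.80307, a = 1.24041.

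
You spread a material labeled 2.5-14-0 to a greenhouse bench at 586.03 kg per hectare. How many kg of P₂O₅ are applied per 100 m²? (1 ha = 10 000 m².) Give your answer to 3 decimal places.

P₂O₅ per hectare = 586.03 × 14% = 82.0442 kg.
Convert to per 100 m²: 82.0442 × 0.01 = 0.820442 kg.

0.820 kg P₂O₅ per hundred sq m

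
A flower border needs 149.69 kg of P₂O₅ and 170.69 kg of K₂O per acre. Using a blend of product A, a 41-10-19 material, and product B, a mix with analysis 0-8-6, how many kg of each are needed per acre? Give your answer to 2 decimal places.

508.02 kg product A, 1236.10 kg product B

Per-acre balance (a = product A, b = product B):
P₂O₅: 0.1·a + 0.08·b = 149.69
K₂O: 0.19·a + 0.06·b = 170.69
Eliminate a: (row1) − 0.1/0.19·(row2) → 0.0484211·b = 59.8532, so b = 1236.098.
Back-substitute: a = (149.69 − 0.08·1236.098) / 0.1 = 508.022.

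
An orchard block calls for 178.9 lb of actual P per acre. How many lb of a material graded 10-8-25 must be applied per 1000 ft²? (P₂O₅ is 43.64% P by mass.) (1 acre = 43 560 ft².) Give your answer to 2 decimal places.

As P₂O₅: 178.9 / 0.4364 = 409.945 lb per acre.
Product per acre = 409.945 / 8% = 5124.31 lb.
Convert to per 1000 ft²: 5124.31 × 0.0229568 = 117.638 lb.

117.64 lb of product per thousand sq ft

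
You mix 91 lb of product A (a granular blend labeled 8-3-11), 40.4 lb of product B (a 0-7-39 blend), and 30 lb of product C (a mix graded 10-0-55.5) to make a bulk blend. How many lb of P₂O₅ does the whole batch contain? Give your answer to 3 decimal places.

5.558 lb P₂O₅

P₂O₅ mass = 3%×91 + 7%×40.4 + 0%×30 = 5.558 lb.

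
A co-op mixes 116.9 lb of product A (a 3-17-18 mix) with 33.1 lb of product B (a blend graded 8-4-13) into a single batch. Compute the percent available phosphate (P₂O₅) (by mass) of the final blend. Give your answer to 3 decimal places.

14.131% P₂O₅

Total mass = 116.9 + 33.1 = 150 lb.
P₂O₅ mass = 17%×116.9 + 4%×33.1 = 21.197 lb.
% P₂O₅ = 21.197 / 150 = 14.1313%.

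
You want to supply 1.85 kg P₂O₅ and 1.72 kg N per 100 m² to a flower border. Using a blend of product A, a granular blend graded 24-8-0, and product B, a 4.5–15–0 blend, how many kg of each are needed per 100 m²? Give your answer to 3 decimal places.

Per-100 m² balance (a = product A, b = product B):
P₂O₅: 0.08·a + 0.15·b = 1.85
N: 0.24·a + 0.045·b = 1.72
Eliminate b: (row1) − 0.15/0.045·(row2) → -0.72·a = -3.88333, so a = 5.39352.
Then b = (1.72 − 0.24·5.39352) / 0.045 = 9.45679.

5.394 kg product A, 9.457 kg product B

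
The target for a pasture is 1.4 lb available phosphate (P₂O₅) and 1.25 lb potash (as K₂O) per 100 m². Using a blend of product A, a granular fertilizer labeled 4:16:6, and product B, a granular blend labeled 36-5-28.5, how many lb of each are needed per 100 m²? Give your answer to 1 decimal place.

7.9 lb product A, 2.7 lb product B

With a, b = lb per 100 m² of product A and product B:
P₂O₅: 0.16·a + 0.05·b = 1.4
K₂O: 0.06·a + 0.285·b = 1.25
From row1: a = (1.4 − 0.05·b) / 0.16.
Into row2: 0.06·(1.4 − 0.05·b)/0.16 + 0.285·b = 1.25 → b = 2.723, a = 7.89906.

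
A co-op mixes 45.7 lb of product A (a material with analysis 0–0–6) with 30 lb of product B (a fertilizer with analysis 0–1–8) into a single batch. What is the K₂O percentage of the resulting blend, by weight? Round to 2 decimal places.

Total mass = 45.7 + 30 = 75.7 lb.
K₂O mass = 6%×45.7 + 8%×30 = 5.142 lb.
% K₂O = 5.142 / 75.7 = 6.7926%.

6.79% K₂O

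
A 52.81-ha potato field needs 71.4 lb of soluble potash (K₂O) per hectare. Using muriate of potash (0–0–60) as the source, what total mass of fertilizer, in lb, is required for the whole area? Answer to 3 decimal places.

6284.390 lb

Product per hectare = 71.4 / 60% = 119 lb.
Total product = 119 × 52.81 = 6284.39 lb.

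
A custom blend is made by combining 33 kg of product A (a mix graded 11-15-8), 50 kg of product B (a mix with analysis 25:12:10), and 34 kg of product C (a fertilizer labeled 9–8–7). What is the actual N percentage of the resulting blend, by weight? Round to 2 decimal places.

16.40% N

Total mass = 33 + 50 + 34 = 117 kg.
N mass = 11%×33 + 25%×50 + 9%×34 = 19.19 kg.
% N = 19.19 / 117 = 16.4017%.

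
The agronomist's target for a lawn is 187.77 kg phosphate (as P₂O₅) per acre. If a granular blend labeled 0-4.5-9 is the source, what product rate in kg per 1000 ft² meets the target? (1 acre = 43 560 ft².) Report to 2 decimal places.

Product per acre = 187.77 / 4.5% = 4172.67 kg.
Convert to per 1000 ft²: 4172.67 × 0.0229568 = 95.7912 kg.

95.79 kg of product per thousand sq ft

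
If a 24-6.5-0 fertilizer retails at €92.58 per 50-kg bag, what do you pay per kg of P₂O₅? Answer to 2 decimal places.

P₂O₅ in bag = 50 × 6.5% = 3.25 kg.
Cost per kg P₂O₅ = €92.58 / 3.25 = €28.4862.

€28.49 per kg P₂O₅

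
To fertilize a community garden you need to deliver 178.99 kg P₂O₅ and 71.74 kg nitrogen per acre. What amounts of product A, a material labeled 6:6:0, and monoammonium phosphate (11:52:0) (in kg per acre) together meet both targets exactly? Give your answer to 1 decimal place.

Per-acre balance (a = product A, b = monoammonium phosphate):
P₂O₅: 0.06·a + 0.52·b = 178.99
N: 0.06·a + 0.11·b = 71.74
Eliminate b: (row1) − 0.52/0.11·(row2) → -0.223636·a = -160.145, so a = 716.093.
Then b = (71.74 − 0.06·716.093) / 0.11 = 261.585.

716.1 kg product A, 261.6 kg monoammonium phosphate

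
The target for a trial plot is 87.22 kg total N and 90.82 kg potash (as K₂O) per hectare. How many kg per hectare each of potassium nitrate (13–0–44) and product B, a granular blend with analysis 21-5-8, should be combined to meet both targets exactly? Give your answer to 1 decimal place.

Per-hectare balance (a = potassium nitrate, b = product B):
N: 0.13·a + 0.21·b = 87.22
K₂O: 0.44·a + 0.08·b = 90.82
Eliminate b: (row1) − 0.21/0.08·(row2) → -1.025·a = -151.182, so a = 147.495.
Then b = (90.82 − 0.44·147.495) / 0.08 = 324.027.

147.5 kg potassium nitrate, 324.0 kg product B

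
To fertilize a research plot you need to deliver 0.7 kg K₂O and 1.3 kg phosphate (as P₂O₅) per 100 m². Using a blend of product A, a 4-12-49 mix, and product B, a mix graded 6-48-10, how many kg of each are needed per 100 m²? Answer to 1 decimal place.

Per-100 m² balance (a = product A, b = product B):
K₂O: 0.49·a + 0.1·b = 0.7
P₂O₅: 0.12·a + 0.48·b = 1.3
From row1: a = (0.7 − 0.1·b) / 0.49.
Into row2: 0.12·(0.7 − 0.1·b)/0.49 + 0.48·b = 1.3 → b = 2.4776, a = 0.922939.

0.9 kg product A, 2.5 kg product B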